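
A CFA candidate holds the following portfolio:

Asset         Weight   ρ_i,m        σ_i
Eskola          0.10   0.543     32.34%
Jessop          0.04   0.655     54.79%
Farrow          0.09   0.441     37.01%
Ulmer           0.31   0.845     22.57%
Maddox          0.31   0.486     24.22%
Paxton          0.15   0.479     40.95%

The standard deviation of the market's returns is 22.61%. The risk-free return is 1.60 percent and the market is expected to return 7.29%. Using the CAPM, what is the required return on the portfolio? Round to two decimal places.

5.92%

β_Eskola = 0.543 × 32.34% / 22.61% = 0.7767
β_Jessop = 0.655 × 54.79% / 22.61% = 1.5872
β_Farrow = 0.441 × 37.01% / 22.61% = 0.7219
β_Ulmer = 0.845 × 22.57% / 22.61% = 0.8435
β_Maddox = 0.486 × 24.22% / 22.61% = 0.5206
β_Paxton = 0.479 × 40.95% / 22.61% = 0.8675
β_P = Σ w_i β_i = 0.10×0.7767 + 0.04×1.5872 + 0.09×0.7219 + 0.31×0.8435 + 0.31×0.5206 + 0.15×0.8675 = 0.7591
MRP = 7.29% − 1.60% = 5.69%
E(R_P) = R_f + β_P × MRP = 1.60% + 0.7591 × 5.69% = 5.92%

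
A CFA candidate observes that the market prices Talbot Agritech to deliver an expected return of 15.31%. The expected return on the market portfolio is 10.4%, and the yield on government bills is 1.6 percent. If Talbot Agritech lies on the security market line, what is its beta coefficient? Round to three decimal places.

1.558

MRP = 10.4% − 1.6% = 8.80%
β = (E(R) − R_f) / MRP = (15.31% − 1.6%) / 8.8% = 13.71% / 8.8% = 1.558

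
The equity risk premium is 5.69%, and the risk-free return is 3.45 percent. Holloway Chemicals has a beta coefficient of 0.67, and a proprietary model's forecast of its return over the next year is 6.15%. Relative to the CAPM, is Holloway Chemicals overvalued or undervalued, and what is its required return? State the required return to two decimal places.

Required return = R_f + β·MRP = 3.45% + 0.67 × 5.69% = 7.26%
Forecast 6.15% < required 7.26% → the stock plots below the SML → overvalued.

Overvalued; required return 7.26%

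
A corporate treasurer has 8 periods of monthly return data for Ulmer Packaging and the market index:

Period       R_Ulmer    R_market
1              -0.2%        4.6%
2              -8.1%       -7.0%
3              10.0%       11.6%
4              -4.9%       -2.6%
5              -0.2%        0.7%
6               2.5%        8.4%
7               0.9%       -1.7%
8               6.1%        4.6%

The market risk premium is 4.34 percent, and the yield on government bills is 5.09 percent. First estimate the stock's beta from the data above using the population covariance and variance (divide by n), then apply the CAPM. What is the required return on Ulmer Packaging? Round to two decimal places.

Mean R_i = (-0.2 − 8.1 + 10.0 − 4.9 − 0.2 + 2.5 + 0.9 + 6.1) / 8 = 0.7625%
Mean R_m = (4.6 − 7.0 + 11.6 − 2.6 + 0.7 + 8.4 − 1.7 + 4.6) / 8 = 2.3250%
Σ(R_i − R̄_i)(R_m − R̄_m) = 217.7275  ⇒  Cov = 217.7275 / 8 = 27.2159
Σ(R_m − R̄_m)² = 263.3350  ⇒  Var(R_m) = 263.3350 / 8 = 32.9169
β = Cov / Var(R_m) = 27.2159 / 32.9169 = 0.8268
E(R) = R_f + β × MRP = 5.09% + 0.8268 × 4.34% = 8.68%

8.68%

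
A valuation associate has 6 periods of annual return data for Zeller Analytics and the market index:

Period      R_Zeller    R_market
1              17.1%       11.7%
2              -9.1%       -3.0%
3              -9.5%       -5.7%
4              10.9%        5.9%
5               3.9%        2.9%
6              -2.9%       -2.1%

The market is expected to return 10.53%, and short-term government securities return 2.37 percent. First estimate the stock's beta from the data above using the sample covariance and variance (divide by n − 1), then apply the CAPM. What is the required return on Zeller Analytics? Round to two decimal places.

Mean R_i = (17.1 − 9.1 − 9.5 + 10.9 + 3.9 − 2.9) / 6 = 1.7333%
Mean R_m = (11.7 − 3.0 − 5.7 + 5.9 + 2.9 − 2.1) / 6 = 1.6167%
Σ(R_i − R̄_i)(R_m − R̄_m) = 346.4167  ⇒  Cov = 346.4167 / 5 = 69.2833
Σ(R_m − R̄_m)² = 210.3283  ⇒  Var(R_m) = 210.3283 / 5 = 42.0657
β = Cov / Var(R_m) = 69.2833 / 42.0657 = 1.6470
MRP = 10.53% − 2.37% = 8.16%
E(R) = R_f + β × MRP = 2.37% + 1.6470 × 8.16% = 15.81%

15.81%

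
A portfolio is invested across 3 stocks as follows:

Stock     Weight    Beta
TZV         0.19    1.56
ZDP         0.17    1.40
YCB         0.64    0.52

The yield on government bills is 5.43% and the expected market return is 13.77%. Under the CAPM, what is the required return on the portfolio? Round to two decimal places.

β_P = Σ w_i β_i = 0.19×1.56 + 0.17×1.40 + 0.64×0.52 = 0.8672
MRP = 13.77% − 5.43% = 8.34%
E(R_P) = R_f + β_P × MRP = 5.43% + 0.8672 × 8.34% = 12.66%

12.66%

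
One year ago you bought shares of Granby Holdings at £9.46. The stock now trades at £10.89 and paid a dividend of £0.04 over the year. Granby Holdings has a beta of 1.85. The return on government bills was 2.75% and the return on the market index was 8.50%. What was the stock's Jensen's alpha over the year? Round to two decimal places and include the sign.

Realised HPR = (P1 + D1 − P0) / P0 = (10.89 + 0.04 − 9.46) / 9.46 = 1.47 / 9.46 = 15.5391%
MRP = 8.50% − 2.75% = 5.75%
CAPM required = R_f + β·MRP = 2.75% + 1.85 × 5.75% = 13.3875%
α = realised − required = 15.5391% − 13.3875% = +2.15%

+2.15%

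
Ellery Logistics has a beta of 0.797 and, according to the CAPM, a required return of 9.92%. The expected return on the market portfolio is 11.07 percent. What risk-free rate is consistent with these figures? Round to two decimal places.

5.40%

E(R) = R_f + β(E(R_m) − R_f) = R_f(1 − β) + β·E(R_m)
9.92% = R_f × (1 − 0.797) + 0.797 × 11.07%
9.92% = R_f × 0.203 + 8.82279%
R_f = (9.92% − 8.82279%) / 0.203 = 5.40%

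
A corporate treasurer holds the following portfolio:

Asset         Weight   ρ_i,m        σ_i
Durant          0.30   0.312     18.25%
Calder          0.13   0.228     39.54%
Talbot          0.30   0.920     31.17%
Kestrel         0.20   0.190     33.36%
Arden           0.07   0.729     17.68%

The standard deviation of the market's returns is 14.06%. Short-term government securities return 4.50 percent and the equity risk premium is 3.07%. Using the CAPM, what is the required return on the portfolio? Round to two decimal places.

7.48%

β_Durant = 0.312 × 18.25% / 14.06% = 0.4050
β_Calder = 0.228 × 39.54% / 14.06% = 0.6412
β_Talbot = 0.920 × 31.17% / 14.06% = 2.0396
β_Kestrel = 0.190 × 33.36% / 14.06% = 0.4508
β_Arden = 0.729 × 17.68% / 14.06% = 0.9167
β_P = Σ w_i β_i = 0.30×0.4050 + 0.13×0.6412 + 0.30×2.0396 + 0.20×0.4508 + 0.07×0.9167 = 0.9711
E(R_P) = R_f + β_P × MRP = 4.50% + 0.9711 × 3.07% = 7.48%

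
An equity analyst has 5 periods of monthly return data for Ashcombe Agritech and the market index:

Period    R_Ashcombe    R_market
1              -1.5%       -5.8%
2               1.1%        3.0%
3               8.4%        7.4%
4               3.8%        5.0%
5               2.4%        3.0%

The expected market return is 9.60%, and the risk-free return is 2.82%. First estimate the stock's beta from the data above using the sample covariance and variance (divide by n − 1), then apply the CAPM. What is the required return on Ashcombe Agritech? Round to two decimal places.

7.21%

Mean R_i = (-1.5 + 1.1 + 8.4 + 3.8 + 2.4) / 5 = 2.8400%
Mean R_m = (-5.8 + 3.0 + 7.4 + 5.0 + 3.0) / 5 = 2.5200%
Σ(R_i − R̄_i)(R_m − R̄_m) = 64.5760  ⇒  Cov = 64.5760 / 4 = 16.1440
Σ(R_m − R̄_m)² = 99.6480  ⇒  Var(R_m) = 99.6480 / 4 = 24.9120
β = Cov / Var(R_m) = 16.1440 / 24.9120 = 0.6480
MRP = 9.60% − 2.82% = 6.78%
E(R) = R_f + β × MRP = 2.82% + 0.6480 × 6.78% = 7.21%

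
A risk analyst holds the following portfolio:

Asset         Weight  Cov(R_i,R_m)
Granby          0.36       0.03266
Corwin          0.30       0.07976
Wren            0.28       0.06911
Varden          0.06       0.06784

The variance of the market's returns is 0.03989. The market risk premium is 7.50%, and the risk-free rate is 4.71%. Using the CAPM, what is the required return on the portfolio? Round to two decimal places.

15.82%

β_Granby = 0.03266 / 0.03989 = 0.8188
β_Corwin = 0.07976 / 0.03989 = 1.9995
β_Wren = 0.06911 / 0.03989 = 1.7325
β_Varden = 0.06784 / 0.03989 = 1.7007
β_P = Σ w_i β_i = 0.36×0.8188 + 0.30×1.9995 + 0.28×1.7325 + 0.06×1.7007 = 1.4818
E(R_P) = R_f + β_P × MRP = 4.71% + 1.4818 × 7.50% = 15.82%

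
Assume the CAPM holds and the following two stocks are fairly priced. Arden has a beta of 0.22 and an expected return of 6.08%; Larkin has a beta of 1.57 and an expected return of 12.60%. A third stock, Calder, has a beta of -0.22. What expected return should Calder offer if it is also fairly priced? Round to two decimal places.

3.95%

MRP (SML slope) = (12.60% − 6.08%) / (1.57 − 0.22) = 6.52% / 1.35 = 4.8296%
R_f (intercept) = 6.08% − 0.22 × 4.8296% = 5.0175%
E(R_Calder) = R_f + β × MRP = 5.0175% + -0.22 × 4.8296% = 3.95%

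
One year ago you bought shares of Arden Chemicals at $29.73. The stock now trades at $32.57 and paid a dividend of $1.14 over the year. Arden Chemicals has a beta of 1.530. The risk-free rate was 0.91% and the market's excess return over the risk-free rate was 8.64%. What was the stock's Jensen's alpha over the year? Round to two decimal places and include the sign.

-0.74%

Realised HPR = (P1 + D1 − P0) / P0 = (32.57 + 1.14 − 29.73) / 29.73 = 3.98 / 29.73 = 13.3872%
CAPM required = R_f + β·MRP = 0.91% + 1.530 × 8.64% = 14.12920%
α = realised − required = 13.3872% − 14.12920% = -0.74%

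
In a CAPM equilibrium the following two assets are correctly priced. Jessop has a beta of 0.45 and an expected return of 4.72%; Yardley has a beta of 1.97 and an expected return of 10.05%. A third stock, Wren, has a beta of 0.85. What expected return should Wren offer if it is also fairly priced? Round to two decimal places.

6.12%

MRP (SML slope) = (10.05% − 4.72%) / (1.97 − 0.45) = 5.33% / 1.52 = 3.5066%
R_f (intercept) = 4.72% − 0.45 × 3.5066% = 3.1420%
E(R_Wren) = R_f + β × MRP = 3.1420% + 0.85 × 3.5066% = 6.12%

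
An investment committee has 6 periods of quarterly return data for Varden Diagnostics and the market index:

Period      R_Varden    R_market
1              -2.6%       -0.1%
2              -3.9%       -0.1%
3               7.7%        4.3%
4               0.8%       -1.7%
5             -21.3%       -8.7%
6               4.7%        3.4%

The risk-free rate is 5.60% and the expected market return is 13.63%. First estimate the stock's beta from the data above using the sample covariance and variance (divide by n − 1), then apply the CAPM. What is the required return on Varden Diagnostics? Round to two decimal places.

Mean R_i = (-2.6 − 3.9 + 7.7 + 0.8 − 21.3 + 4.7) / 6 = -2.4333%
Mean R_m = (-0.1 − 0.1 + 4.3 − 1.7 − 8.7 + 3.4) / 6 = -0.4833%
Σ(R_i − R̄_i)(R_m − R̄_m) = 226.6333  ⇒  Cov = 226.6333 / 5 = 45.3267
Σ(R_m − R̄_m)² = 107.2483  ⇒  Var(R_m) = 107.2483 / 5 = 21.4497
β = Cov / Var(R_m) = 45.3267 / 21.4497 = 2.1132
MRP = 13.63% − 5.60% = 8.03%
E(R) = R_f + β × MRP = 5.60% + 2.1132 × 8.03% = 22.57%

22.57%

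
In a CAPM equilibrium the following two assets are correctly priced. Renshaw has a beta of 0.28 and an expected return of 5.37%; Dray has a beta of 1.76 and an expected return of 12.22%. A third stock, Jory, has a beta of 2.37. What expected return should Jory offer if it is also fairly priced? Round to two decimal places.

15.04%

MRP (SML slope) = (12.22% − 5.37%) / (1.76 − 0.28) = 6.85% / 1.48 = 4.6284%
R_f (intercept) = 5.37% − 0.28 × 4.6284% = 4.0740%
E(R_Jory) = R_f + β × MRP = 4.0740% + 2.37 × 4.6284% = 15.04%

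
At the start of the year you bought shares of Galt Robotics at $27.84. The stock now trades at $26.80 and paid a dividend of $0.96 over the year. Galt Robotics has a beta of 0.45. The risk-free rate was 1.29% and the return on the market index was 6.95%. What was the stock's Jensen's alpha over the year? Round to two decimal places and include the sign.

-4.12%

Realised HPR = (P1 + D1 − P0) / P0 = (26.80 + 0.96 − 27.84) / 27.84 = -0.08 / 27.84 = -0.2874%
MRP = 6.95% − 1.29% = 5.66%
CAPM required = R_f + β·MRP = 1.29% + 0.45 × 5.66% = 3.8370%
α = realised − required = -0.2874% − 3.8370% = -4.12%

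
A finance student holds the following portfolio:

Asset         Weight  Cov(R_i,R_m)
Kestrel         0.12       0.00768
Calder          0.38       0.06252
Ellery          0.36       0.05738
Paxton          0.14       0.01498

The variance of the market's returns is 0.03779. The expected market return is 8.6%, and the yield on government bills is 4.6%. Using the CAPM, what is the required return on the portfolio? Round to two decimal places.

β_Kestrel = 0.00768 / 0.03779 = 0.2032
β_Calder = 0.06252 / 0.03779 = 1.6544
β_Ellery = 0.05738 / 0.03779 = 1.5184
β_Paxton = 0.01498 / 0.03779 = 0.3964
β_P = Σ w_i β_i = 0.12×0.2032 + 0.38×1.6544 + 0.36×1.5184 + 0.14×0.3964 = 1.2552
MRP = 8.6% − 4.6% = 4.00%
E(R_P) = R_f + β_P × MRP = 4.6% + 1.2552 × 4.0% = 9.62%

9.62%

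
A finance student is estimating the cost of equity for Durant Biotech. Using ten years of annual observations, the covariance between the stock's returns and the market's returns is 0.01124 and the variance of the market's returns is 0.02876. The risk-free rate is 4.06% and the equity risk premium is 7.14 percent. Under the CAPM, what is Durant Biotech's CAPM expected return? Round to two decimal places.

β = Cov(R_i, R_m) / Var(R_m) = 0.01124 / 0.02876 = 0.3908
E(R) = R_f + β × MRP = 4.06% + 0.3908 × 7.14% = 6.85%

6.85%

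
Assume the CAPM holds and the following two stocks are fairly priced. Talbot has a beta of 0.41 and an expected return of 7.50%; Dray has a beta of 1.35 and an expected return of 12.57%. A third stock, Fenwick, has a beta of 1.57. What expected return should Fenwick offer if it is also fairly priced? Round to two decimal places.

13.76%

MRP (SML slope) = (12.57% − 7.50%) / (1.35 − 0.41) = 5.07% / 0.94 = 5.3936%
R_f (intercept) = 7.50% − 0.41 × 5.3936% = 5.2886%
E(R_Fenwick) = R_f + β × MRP = 5.2886% + 1.57 × 5.3936% = 13.76%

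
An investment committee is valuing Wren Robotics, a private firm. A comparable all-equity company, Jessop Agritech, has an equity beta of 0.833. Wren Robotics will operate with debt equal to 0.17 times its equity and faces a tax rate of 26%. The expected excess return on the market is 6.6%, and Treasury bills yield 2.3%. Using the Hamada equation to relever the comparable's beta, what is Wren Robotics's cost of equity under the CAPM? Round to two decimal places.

β_L = β_U × [1 + (1 − t)(D/E)] = 0.833 × [1 + (1 − 0.26) × 0.17]
    = 0.833 × [1 + 0.74 × 0.17] = 0.833 × 1.1258 = 0.9378
E(R) = R_f + β_L × MRP = 2.3% + 0.9378 × 6.6% = 8.49%

8.49%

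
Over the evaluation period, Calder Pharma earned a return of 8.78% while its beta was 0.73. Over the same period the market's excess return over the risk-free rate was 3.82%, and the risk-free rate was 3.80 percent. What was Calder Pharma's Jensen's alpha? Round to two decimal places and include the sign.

+2.19%

CAPM benchmark = R_f + β(R_m − R_f) = 3.80% + 0.73 × 3.82% = 6.5886%
α = actual − benchmark = 8.78% − 6.5886% = +2.19%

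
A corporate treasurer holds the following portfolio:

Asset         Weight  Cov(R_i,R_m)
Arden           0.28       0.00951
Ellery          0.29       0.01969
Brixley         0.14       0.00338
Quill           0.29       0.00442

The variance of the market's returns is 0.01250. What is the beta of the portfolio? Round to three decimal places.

0.810

β_Arden = 0.00951 / 0.01250 = 0.7608
β_Ellery = 0.01969 / 0.01250 = 1.5752
β_Brixley = 0.00338 / 0.01250 = 0.2704
β_Quill = 0.00442 / 0.01250 = 0.3536
β_P = Σ w_i β_i = 0.28×0.7608 + 0.29×1.5752 + 0.14×0.2704 + 0.29×0.3536 = 0.8102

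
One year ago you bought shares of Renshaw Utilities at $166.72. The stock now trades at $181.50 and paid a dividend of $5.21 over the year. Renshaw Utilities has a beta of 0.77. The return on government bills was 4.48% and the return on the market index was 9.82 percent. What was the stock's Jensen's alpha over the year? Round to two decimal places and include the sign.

Realised HPR = (P1 + D1 − P0) / P0 = (181.50 + 5.21 − 166.72) / 166.72 = 19.99 / 166.72 = 11.9902%
MRP = 9.82% − 4.48% = 5.34%
CAPM required = R_f + β·MRP = 4.48% + 0.77 × 5.34% = 8.5918%
α = realised − required = 11.9902% − 8.5918% = +3.40%

+3.40%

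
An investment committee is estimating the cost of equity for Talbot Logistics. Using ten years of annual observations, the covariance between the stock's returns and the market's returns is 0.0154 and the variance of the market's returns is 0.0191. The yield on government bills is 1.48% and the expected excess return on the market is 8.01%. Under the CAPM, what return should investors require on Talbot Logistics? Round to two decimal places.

β = Cov(R_i, R_m) / Var(R_m) = 0.0154 / 0.0191 = 0.8063
E(R) = R_f + β × MRP = 1.48% + 0.8063 × 8.01% = 7.94%

7.94%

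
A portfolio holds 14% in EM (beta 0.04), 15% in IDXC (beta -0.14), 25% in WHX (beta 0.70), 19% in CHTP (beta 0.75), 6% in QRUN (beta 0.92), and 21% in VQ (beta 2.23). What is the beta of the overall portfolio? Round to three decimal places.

β_P = Σ w_i β_i = 0.14×0.04 + 0.15×-0.14 + 0.25×0.70 + 0.19×0.75 + 0.06×0.92 + 0.21×2.23 = 0.8256

0.826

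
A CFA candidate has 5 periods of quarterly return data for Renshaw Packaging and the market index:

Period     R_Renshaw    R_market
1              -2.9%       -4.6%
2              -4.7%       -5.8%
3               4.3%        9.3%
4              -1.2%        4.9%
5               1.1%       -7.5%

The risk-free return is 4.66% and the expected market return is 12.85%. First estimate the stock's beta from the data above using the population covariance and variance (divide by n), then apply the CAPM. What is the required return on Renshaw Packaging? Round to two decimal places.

7.05%

Mean R_i = (-2.9 − 4.7 + 4.3 − 1.2 + 1.1) / 5 = -0.6800%
Mean R_m = (-4.6 − 5.8 + 9.3 + 4.9 − 7.5) / 5 = -0.7400%
Σ(R_i − R̄_i)(R_m − R̄_m) = 63.9440  ⇒  Cov = 63.9440 / 5 = 12.7888
Σ(R_m − R̄_m)² = 218.8120  ⇒  Var(R_m) = 218.8120 / 5 = 43.7624
β = Cov / Var(R_m) = 12.7888 / 43.7624 = 0.2922
MRP = 12.85% − 4.66% = 8.19%
E(R) = R_f + β × MRP = 4.66% + 0.2922 × 8.19% = 7.05%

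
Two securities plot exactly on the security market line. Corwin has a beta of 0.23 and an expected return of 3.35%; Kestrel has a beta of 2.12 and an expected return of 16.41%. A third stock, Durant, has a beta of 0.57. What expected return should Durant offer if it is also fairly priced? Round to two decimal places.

MRP (SML slope) = (16.41% − 3.35%) / (2.12 − 0.23) = 13.06% / 1.89 = 6.9101%
R_f (intercept) = 3.35% − 0.23 × 6.9101% = 1.7607%
E(R_Durant) = R_f + β × MRP = 1.7607% + 0.57 × 6.9101% = 5.70%

5.70%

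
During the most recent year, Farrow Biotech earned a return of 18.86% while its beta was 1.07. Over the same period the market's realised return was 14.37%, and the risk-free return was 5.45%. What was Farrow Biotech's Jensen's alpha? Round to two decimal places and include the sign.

Market excess return = 14.37% − 5.45% = 8.92%
CAPM benchmark = R_f + β(R_m − R_f) = 5.45% + 1.07 × 8.92% = 14.9944%
α = actual − benchmark = 18.86% − 14.9944% = +3.87%

+3.87%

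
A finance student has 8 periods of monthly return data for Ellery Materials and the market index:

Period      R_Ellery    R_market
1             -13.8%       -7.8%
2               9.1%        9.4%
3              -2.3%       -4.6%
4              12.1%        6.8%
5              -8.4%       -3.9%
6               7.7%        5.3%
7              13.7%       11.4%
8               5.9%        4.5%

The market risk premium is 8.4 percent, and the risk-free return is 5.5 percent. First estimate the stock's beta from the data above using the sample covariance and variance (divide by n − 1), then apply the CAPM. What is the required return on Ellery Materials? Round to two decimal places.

16.85%

Mean R_i = (-13.8 + 9.1 − 2.3 + 12.1 − 8.4 + 7.7 + 13.7 + 5.9) / 8 = 3.0000%
Mean R_m = (-7.8 + 9.4 − 4.6 + 6.8 − 3.9 + 5.3 + 11.4 + 4.5) / 8 = 2.6375%
Σ(R_i − R̄_i)(R_m − R̄_m) = 479.0400  ⇒  Cov = 479.0400 / 7 = 68.4343
Σ(R_m − R̄_m)² = 354.4588  ⇒  Var(R_m) = 354.4588 / 7 = 50.6370
β = Cov / Var(R_m) = 68.4343 / 50.6370 = 1.3515
E(R) = R_f + β × MRP = 5.5% + 1.3515 × 8.4% = 16.85%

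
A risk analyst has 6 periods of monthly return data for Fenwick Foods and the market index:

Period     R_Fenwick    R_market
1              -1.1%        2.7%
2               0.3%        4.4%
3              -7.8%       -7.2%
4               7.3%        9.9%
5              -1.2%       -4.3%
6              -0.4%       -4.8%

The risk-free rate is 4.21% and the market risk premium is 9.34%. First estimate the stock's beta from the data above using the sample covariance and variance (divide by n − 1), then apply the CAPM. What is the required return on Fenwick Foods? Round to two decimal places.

9.96%

Mean R_i = (-1.1 + 0.3 − 7.8 + 7.3 − 1.2 − 0.4) / 6 = -0.4833%
Mean R_m = (2.7 + 4.4 − 7.2 + 9.9 − 4.3 − 4.8) / 6 = 0.1167%
Σ(R_i − R̄_i)(R_m − R̄_m) = 134.1983  ⇒  Cov = 134.1983 / 5 = 26.8397
Σ(R_m − R̄_m)² = 217.9483  ⇒  Var(R_m) = 217.9483 / 5 = 43.5897
β = Cov / Var(R_m) = 26.8397 / 43.5897 = 0.6157
E(R) = R_f + β × MRP = 4.21% + 0.6157 × 9.34% = 9.96%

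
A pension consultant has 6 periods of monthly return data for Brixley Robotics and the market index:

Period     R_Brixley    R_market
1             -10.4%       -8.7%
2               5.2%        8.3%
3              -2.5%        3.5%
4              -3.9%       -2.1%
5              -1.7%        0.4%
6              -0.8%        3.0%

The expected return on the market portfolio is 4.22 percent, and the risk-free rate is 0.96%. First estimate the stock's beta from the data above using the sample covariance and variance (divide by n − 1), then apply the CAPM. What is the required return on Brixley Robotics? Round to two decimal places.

3.70%

Mean R_i = (-10.4 + 5.2 − 2.5 − 3.9 − 1.7 − 0.8) / 6 = -2.3500%
Mean R_m = (-8.7 + 8.3 + 3.5 − 2.1 + 0.4 + 3.0) / 6 = 0.7333%
Σ(R_i − R̄_i)(R_m − R̄_m) = 140.3400  ⇒  Cov = 140.3400 / 5 = 28.0680
Σ(R_m − R̄_m)² = 167.1733  ⇒  Var(R_m) = 167.1733 / 5 = 33.4347
β = Cov / Var(R_m) = 28.0680 / 33.4347 = 0.8395
MRP = 4.22% − 0.96% = 3.26%
E(R) = R_f + β × MRP = 0.96% + 0.8395 × 3.26% = 3.70%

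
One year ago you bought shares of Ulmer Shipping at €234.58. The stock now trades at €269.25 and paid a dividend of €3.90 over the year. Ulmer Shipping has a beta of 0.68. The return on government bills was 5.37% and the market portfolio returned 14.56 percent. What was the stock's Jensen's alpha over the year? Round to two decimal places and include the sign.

+4.82%

Realised HPR = (P1 + D1 − P0) / P0 = (269.25 + 3.90 − 234.58) / 234.58 = 38.57 / 234.58 = 16.4422%
MRP = 14.56% − 5.37% = 9.19%
CAPM required = R_f + β·MRP = 5.37% + 0.68 × 9.19% = 11.6192%
α = realised − required = 16.4422% − 11.6192% = +4.82%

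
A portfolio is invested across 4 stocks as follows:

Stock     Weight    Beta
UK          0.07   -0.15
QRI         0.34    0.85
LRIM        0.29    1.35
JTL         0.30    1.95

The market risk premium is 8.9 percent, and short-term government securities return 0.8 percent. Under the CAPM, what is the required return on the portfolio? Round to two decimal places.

11.97%

β_P = Σ w_i β_i = 0.07×-0.15 + 0.34×0.85 + 0.29×1.35 + 0.30×1.95 = 1.2550
E(R_P) = R_f + β_P × MRP = 0.8% + 1.2550 × 8.9% = 11.97%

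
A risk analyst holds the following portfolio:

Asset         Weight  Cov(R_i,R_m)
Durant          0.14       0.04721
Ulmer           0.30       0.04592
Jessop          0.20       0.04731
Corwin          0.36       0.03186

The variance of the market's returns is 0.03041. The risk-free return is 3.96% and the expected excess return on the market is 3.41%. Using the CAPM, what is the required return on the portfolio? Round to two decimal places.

β_Durant = 0.04721 / 0.03041 = 1.5524
β_Ulmer = 0.04592 / 0.03041 = 1.5100
β_Jessop = 0.04731 / 0.03041 = 1.5557
β_Corwin = 0.03186 / 0.03041 = 1.0477
β_P = Σ w_i β_i = 0.14×1.5524 + 0.30×1.5100 + 0.20×1.5557 + 0.36×1.0477 = 1.3586
E(R_P) = R_f + β_P × MRP = 3.96% + 1.3586 × 3.41% = 8.59%

8.59%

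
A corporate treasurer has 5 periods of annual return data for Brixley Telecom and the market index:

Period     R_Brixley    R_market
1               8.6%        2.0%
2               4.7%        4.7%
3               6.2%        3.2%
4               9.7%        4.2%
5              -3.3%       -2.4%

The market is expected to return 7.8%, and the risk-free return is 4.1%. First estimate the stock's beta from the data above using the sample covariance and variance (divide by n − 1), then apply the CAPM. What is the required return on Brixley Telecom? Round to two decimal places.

Mean R_i = (8.6 + 4.7 + 6.2 + 9.7 − 3.3) / 5 = 5.1800%
Mean R_m = (2.0 + 4.7 + 3.2 + 4.2 − 2.4) / 5 = 2.3400%
Σ(R_i − R̄_i)(R_m − R̄_m) = 47.1840  ⇒  Cov = 47.1840 / 4 = 11.7960
Σ(R_m − R̄_m)² = 32.3520  ⇒  Var(R_m) = 32.3520 / 4 = 8.0880
β = Cov / Var(R_m) = 11.7960 / 8.0880 = 1.4585
MRP = 7.8% − 4.1% = 3.70%
E(R) = R_f + β × MRP = 4.1% + 1.4585 × 3.7% = 9.50%

9.50%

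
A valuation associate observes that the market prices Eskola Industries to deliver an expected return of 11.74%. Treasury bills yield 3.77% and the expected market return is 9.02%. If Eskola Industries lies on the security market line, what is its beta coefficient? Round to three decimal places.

1.518

MRP = 9.02% − 3.77% = 5.25%
β = (E(R) − R_f) / MRP = (11.74% − 3.77%) / 5.25% = 7.97% / 5.25% = 1.518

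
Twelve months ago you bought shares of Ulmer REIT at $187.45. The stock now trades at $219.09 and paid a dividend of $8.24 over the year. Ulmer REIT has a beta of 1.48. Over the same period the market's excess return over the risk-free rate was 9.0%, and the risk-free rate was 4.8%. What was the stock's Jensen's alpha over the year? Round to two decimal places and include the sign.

Realised HPR = (P1 + D1 − P0) / P0 = (219.09 + 8.24 − 187.45) / 187.45 = 39.88 / 187.45 = 21.2750%
CAPM required = R_f + β·MRP = 4.8% + 1.48 × 9.0% = 18.1200%
α = realised − required = 21.2750% − 18.1200% = +3.16%

+3.16%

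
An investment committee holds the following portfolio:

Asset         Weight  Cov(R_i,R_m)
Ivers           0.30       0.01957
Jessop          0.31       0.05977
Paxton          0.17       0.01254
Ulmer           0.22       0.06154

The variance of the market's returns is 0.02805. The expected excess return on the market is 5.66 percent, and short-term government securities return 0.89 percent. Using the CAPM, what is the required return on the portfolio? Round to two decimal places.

8.98%

β_Ivers = 0.01957 / 0.02805 = 0.6977
β_Jessop = 0.05977 / 0.02805 = 2.1308
β_Paxton = 0.01254 / 0.02805 = 0.4471
β_Ulmer = 0.06154 / 0.02805 = 2.1939
β_P = Σ w_i β_i = 0.30×0.6977 + 0.31×2.1308 + 0.17×0.4471 + 0.22×2.1939 = 1.4285
E(R_P) = R_f + β_P × MRP = 0.89% + 1.4285 × 5.66% = 8.98%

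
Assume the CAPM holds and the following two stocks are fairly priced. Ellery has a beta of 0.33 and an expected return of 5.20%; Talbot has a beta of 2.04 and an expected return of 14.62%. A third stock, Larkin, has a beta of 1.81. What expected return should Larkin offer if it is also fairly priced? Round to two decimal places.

MRP (SML slope) = (14.62% − 5.20%) / (2.04 − 0.33) = 9.42% / 1.71 = 5.5088%
R_f (intercept) = 5.20% − 0.33 × 5.5088% = 3.3821%
E(R_Larkin) = R_f + β × MRP = 3.3821% + 1.81 × 5.5088% = 13.35%

13.35%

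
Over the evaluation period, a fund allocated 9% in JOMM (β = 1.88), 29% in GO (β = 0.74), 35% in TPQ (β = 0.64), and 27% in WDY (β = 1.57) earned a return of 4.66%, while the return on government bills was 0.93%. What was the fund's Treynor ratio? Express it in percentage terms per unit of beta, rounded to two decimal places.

3.62%

β_P = 0.09×1.88 + 0.29×0.74 + 0.35×0.64 + 0.27×1.57 = 1.0317
Treynor = (R_P − R_f) / β_P = (4.66% − 0.93%) / 1.0317 = 3.73% / 1.0317 = 3.62%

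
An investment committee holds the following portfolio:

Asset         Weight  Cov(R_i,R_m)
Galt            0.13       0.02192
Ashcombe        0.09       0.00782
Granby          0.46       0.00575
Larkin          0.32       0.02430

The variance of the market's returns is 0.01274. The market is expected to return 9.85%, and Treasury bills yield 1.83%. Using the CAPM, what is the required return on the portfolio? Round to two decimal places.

10.63%

β_Galt = 0.02192 / 0.01274 = 1.7206
β_Ashcombe = 0.00782 / 0.01274 = 0.6138
β_Granby = 0.00575 / 0.01274 = 0.4513
β_Larkin = 0.02430 / 0.01274 = 1.9074
β_P = Σ w_i β_i = 0.13×1.7206 + 0.09×0.6138 + 0.46×0.4513 + 0.32×1.9074 = 1.0969
MRP = 9.85% − 1.83% = 8.02%
E(R_P) = R_f + β_P × MRP = 1.83% + 1.0969 × 8.02% = 10.63%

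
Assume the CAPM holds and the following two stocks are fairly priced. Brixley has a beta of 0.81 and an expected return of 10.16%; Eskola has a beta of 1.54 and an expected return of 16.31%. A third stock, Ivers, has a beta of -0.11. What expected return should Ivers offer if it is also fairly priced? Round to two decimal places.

MRP (SML slope) = (16.31% − 10.16%) / (1.54 − 0.81) = 6.15% / 0.73 = 8.4247%
R_f (intercept) = 10.16% − 0.81 × 8.4247% = 3.3360%
E(R_Ivers) = R_f + β × MRP = 3.3360% + -0.11 × 8.4247% = 2.41%

2.41%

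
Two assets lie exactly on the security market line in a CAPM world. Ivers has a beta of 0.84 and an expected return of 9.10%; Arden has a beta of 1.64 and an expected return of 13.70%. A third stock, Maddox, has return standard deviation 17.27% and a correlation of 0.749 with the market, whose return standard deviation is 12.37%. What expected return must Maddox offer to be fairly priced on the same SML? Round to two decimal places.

10.28%

MRP = (13.70% − 9.10%) / (1.64 − 0.84) = 5.7500%
R_f = 9.10% − 0.84 × 5.7500% = 4.2700%
β_Maddox = ρ·σ_i/σ_m = 0.749 × 17.27 / 12.37 = 1.0457
E(R_Maddox) = R_f + β × MRP = 4.2700% + 1.0457 × 5.7500% = 10.28%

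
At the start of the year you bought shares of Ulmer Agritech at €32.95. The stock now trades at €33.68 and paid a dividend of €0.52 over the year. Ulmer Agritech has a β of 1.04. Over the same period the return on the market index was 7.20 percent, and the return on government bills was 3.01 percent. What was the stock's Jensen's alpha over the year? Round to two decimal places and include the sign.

-3.57%

Realised HPR = (P1 + D1 − P0) / P0 = (33.68 + 0.52 − 32.95) / 32.95 = 1.25 / 32.95 = 3.7936%
MRP = 7.20% − 3.01% = 4.19%
CAPM required = R_f + β·MRP = 3.01% + 1.04 × 4.19% = 7.3676%
α = realised − required = 3.7936% − 7.3676% = -3.57%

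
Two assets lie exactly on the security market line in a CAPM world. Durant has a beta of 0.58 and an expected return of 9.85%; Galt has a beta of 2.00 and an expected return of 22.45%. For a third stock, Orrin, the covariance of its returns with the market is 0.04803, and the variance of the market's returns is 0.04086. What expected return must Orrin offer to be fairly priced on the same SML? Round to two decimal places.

MRP = (22.45% − 9.85%) / (2.00 − 0.58) = 8.8732%
R_f = 9.85% − 0.58 × 8.8732% = 4.7035%
β_Orrin = Cov / Var(R_m) = 0.04803 / 0.04086 = 1.1755
E(R_Orrin) = R_f + β × MRP = 4.7035% + 1.1755 × 8.8732% = 15.13%

15.13%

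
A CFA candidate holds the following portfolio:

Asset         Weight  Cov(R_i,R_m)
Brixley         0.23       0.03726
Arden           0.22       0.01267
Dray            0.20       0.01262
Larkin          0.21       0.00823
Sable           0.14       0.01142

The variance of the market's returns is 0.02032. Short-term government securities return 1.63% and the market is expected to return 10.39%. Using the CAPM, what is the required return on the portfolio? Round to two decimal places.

9.05%

β_Brixley = 0.03726 / 0.02032 = 1.8337
β_Arden = 0.01267 / 0.02032 = 0.6235
β_Dray = 0.01262 / 0.02032 = 0.6211
β_Larkin = 0.00823 / 0.02032 = 0.4050
β_Sable = 0.01142 / 0.02032 = 0.5620
β_P = Σ w_i β_i = 0.23×1.8337 + 0.22×0.6235 + 0.20×0.6211 + 0.21×0.4050 + 0.14×0.5620 = 0.8469
MRP = 10.39% − 1.63% = 8.76%
E(R_P) = R_f + β_P × MRP = 1.63% + 0.8469 × 8.76% = 9.05%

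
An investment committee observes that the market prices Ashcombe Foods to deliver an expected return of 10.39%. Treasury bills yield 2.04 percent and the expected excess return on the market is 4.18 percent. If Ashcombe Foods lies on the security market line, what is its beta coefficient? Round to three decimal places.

1.998

β = (E(R) − R_f) / MRP = (10.39% − 2.04%) / 4.18% = 8.35% / 4.18% = 1.998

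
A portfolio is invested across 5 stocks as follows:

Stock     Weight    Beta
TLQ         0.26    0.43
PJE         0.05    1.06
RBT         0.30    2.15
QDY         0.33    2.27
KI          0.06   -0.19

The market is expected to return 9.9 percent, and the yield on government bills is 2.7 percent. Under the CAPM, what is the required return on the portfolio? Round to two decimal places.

β_P = Σ w_i β_i = 0.26×0.43 + 0.05×1.06 + 0.30×2.15 + 0.33×2.27 + 0.06×-0.19 = 1.5475
MRP = 9.9% − 2.7% = 7.20%
E(R_P) = R_f + β_P × MRP = 2.7% + 1.5475 × 7.2% = 13.84%

13.84%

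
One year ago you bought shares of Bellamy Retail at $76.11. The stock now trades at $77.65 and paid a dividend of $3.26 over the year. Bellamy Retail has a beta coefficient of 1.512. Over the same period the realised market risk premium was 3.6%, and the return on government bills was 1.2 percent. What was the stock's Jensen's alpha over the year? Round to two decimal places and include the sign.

Realised HPR = (P1 + D1 − P0) / P0 = (77.65 + 3.26 − 76.11) / 76.11 = 4.80 / 76.11 = 6.3067%
CAPM required = R_f + β·MRP = 1.2% + 1.512 × 3.6% = 6.6432%
α = realised − required = 6.3067% − 6.6432% = -0.34%

-0.34%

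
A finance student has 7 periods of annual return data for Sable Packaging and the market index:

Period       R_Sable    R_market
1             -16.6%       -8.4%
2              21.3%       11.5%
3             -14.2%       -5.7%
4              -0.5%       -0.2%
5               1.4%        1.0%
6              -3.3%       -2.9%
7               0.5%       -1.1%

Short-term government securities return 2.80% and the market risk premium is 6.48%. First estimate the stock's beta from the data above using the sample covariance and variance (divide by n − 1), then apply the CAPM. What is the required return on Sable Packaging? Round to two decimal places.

15.33%

Mean R_i = (-16.6 + 21.3 − 14.2 − 0.5 + 1.4 − 3.3 + 0.5) / 7 = -1.6286%
Mean R_m = (-8.4 + 11.5 − 5.7 − 0.2 + 1.0 − 2.9 − 1.1) / 7 = -0.8286%
Σ(R_i − R̄_i)(R_m − R̄_m) = 466.4043  ⇒  Cov = 466.4043 / 6 = 77.7341
Σ(R_m − R̄_m)² = 241.1543  ⇒  Var(R_m) = 241.1543 / 6 = 40.1924
β = Cov / Var(R_m) = 77.7341 / 40.1924 = 1.9340
E(R) = R_f + β × MRP = 2.80% + 1.9340 × 6.48% = 15.33%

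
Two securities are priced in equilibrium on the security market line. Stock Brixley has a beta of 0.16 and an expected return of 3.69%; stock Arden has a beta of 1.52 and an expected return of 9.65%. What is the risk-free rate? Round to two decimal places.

Both satisfy E(R) = R_f + β·MRP, so the slope of the SML is
MRP = (9.65% − 3.69%) / (1.52 − 0.16) = 5.96% / 1.36 = 4.3824%
R_f = E(R_Brixley) − β_Brixley·MRP = 3.69% − 0.16 × 4.3824% = 2.9888%

2.99%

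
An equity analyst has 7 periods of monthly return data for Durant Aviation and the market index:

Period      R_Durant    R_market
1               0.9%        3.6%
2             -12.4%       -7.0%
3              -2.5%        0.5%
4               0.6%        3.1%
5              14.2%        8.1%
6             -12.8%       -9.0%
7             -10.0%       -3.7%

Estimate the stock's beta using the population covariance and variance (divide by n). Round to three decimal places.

1.500

Mean R_i = (0.9 − 12.4 − 2.5 + 0.6 + 14.2 − 12.8 − 10.0) / 7 = -3.1429%
Mean R_m = (3.6 − 7.0 + 0.5 + 3.1 + 8.1 − 9.0 − 3.7) / 7 = -0.6286%
Σ(R_i − R̄_i)(R_m − R̄_m) = 344.0414  ⇒  Cov = 344.0414 / 7 = 49.1488
Σ(R_m − R̄_m)² = 229.3543  ⇒  Var(R_m) = 229.3543 / 7 = 32.7649
β = Cov / Var(R_m) = 49.1488 / 32.7649 = 1.5000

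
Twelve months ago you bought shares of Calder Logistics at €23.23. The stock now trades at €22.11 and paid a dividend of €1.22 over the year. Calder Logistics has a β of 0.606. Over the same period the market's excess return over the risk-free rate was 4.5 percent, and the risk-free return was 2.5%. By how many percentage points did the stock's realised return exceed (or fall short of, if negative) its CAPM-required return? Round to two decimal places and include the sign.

-4.80%

Realised HPR = (P1 + D1 − P0) / P0 = (22.11 + 1.22 − 23.23) / 23.23 = 0.10 / 23.23 = 0.4305%
CAPM required = R_f + β·MRP = 2.5% + 0.606 × 4.5% = 5.2270%
α = realised − required = 0.4305% − 5.2270% = -4.80%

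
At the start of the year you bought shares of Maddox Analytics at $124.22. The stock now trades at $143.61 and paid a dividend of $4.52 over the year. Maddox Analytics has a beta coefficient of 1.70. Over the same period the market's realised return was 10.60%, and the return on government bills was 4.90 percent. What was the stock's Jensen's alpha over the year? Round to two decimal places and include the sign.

Realised HPR = (P1 + D1 − P0) / P0 = (143.61 + 4.52 − 124.22) / 124.22 = 23.91 / 124.22 = 19.2481%
MRP = 10.60% − 4.90% = 5.70%
CAPM required = R_f + β·MRP = 4.90% + 1.70 × 5.70% = 14.5900%
α = realised − required = 19.2481% − 14.5900% = +4.66%

+4.66%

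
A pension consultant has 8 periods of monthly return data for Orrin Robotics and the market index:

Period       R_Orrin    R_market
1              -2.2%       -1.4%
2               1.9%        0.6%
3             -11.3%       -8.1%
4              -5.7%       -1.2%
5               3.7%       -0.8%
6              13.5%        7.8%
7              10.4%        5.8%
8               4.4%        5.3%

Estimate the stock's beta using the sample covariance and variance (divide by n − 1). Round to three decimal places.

Mean R_i = (-2.2 + 1.9 − 11.3 − 5.7 + 3.7 + 13.5 + 10.4 + 4.4) / 8 = 1.8375%
Mean R_m = (-1.4 + 0.6 − 8.1 − 1.2 − 0.8 + 7.8 + 5.8 + 5.3) / 8 = 1.0000%
Σ(R_i − R̄_i)(R_m − R̄_m) = 273.8700  ⇒  Cov = 273.8700 / 7 = 39.1243
Σ(R_m − R̄_m)² = 184.5800  ⇒  Var(R_m) = 184.5800 / 7 = 26.3686
β = Cov / Var(R_m) = 39.1243 / 26.3686 = 1.4837

1.484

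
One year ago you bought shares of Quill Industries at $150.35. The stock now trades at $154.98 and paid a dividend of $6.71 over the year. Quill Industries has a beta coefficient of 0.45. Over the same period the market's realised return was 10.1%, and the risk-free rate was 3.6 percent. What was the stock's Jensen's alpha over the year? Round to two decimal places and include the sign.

+1.02%

Realised HPR = (P1 + D1 − P0) / P0 = (154.98 + 6.71 − 150.35) / 150.35 = 11.34 / 150.35 = 7.5424%
MRP = 10.1% − 3.6% = 6.50%
CAPM required = R_f + β·MRP = 3.6% + 0.45 × 6.5% = 6.5250%
α = realised − required = 7.5424% − 6.5250% = +1.02%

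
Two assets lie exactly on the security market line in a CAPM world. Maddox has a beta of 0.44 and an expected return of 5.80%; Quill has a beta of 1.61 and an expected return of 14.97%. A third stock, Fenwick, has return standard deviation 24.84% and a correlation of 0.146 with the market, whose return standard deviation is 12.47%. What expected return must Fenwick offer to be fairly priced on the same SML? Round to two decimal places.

4.63%

MRP = (14.97% − 5.80%) / (1.61 − 0.44) = 7.8376%
R_f = 5.80% − 0.44 × 7.8376% = 2.3515%
β_Fenwick = ρ·σ_i/σ_m = 0.146 × 24.84 / 12.47 = 0.2908
E(R_Fenwick) = R_f + β × MRP = 2.3515% + 0.2908 × 7.8376% = 4.63%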